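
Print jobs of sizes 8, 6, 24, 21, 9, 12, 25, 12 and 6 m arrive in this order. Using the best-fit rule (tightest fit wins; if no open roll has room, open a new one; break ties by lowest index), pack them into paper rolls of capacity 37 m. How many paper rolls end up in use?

4

  8 → roll 1 (new)  [load 8/37]
  6 → roll 1  [load 14/37]
  24 → roll 2 (new)  [load 24/37]
  21 → roll 1  [load 35/37]
  9 → roll 2  [load 33/37]
  12 → roll 3 (new)  [load 12/37]
  25 → roll 3  [load 37/37]
  12 → roll 4 (new)  [load 12/37]
  6 → roll 4  [load 18/37]
4 paper rolls opened.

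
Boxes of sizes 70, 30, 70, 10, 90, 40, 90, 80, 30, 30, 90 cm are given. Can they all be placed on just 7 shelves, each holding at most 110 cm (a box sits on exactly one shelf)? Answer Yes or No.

A valid assignment using 7 shelves:
  shelf 1: 90 + 10 = 100
  shelf 2: 90 = 90
  shelf 3: 90 = 90
  shelf 4: 80 + 30 = 110
  shelf 5: 70 + 40 = 110
  shelf 6: 70 + 30 = 100
  shelf 7: 30 = 30
Every load is within 110 cm, so 7 shelves suffice.

Yes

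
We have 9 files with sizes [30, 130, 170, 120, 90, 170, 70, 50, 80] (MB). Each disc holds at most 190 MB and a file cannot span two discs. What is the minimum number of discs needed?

6

Total = 170 + 170 + 130 + 120 + 90 + 80 + 70 + 50 + 30 = 910 MB.
Lower bound: ⌈910/190⌉ = 5 discs.
A packing using 6 discs:
  disc 1: 170 = 170
  disc 2: 170 = 170
  disc 3: 130 + 50 = 180
  disc 4: 120 + 70 = 190
  disc 5: 90 + 80 = 170
  disc 6: 30 = 30
No arrangement into 5 discs stays within capacity, so 6 is optimal.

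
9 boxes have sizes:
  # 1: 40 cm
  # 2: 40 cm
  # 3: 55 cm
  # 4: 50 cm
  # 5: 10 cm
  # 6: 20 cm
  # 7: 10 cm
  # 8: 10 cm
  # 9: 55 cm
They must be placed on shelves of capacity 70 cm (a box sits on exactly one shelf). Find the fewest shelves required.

5

Total = 55 + 55 + 50 + 40 + 40 + 20 + 10 + 10 + 10 = 290 cm.
Lower bound: ⌈290/70⌉ = 5 shelves.
A packing using 5 shelves:
  shelf 1: 55 + 10 = 65
  shelf 2: 55 + 10 = 65
  shelf 3: 50 + 20 = 70
  shelf 4: 40 + 10 = 50
  shelf 5: 40 = 40
This matches the lower bound, so 5 is optimal.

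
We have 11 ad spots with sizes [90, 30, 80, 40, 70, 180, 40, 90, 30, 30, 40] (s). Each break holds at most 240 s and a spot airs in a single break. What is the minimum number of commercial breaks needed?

Total = 180 + 90 + 90 + 80 + 70 + 40 + 40 + 40 + 30 + 30 + 30 = 720 s.
Lower bound: ⌈720/240⌉ = 3 commercial breaks.
A packing using 3 commercial breaks:
  break 1: 180 + 30 + 30 = 240
  break 2: 90 + 80 + 70 = 240
  break 3: 90 + 40 + 40 + 40 + 30 = 240
This matches the lower bound, so 3 is optimal.

3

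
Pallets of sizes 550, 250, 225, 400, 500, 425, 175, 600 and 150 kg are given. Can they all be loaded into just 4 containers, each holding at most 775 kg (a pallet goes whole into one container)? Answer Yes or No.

Total = 3275 kg; ⌈3275/775⌉ = 5.
At least 5 containers are required, but only 4 are allowed.

No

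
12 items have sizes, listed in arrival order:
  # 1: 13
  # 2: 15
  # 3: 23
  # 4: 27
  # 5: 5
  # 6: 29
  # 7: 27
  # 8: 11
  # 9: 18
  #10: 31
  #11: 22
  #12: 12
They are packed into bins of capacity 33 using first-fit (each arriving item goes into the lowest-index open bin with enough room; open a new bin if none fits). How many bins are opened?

  13 → bin 1 (new)  [load 13/33]
  15 → bin 1  [load 28/33]
  23 → bin 2 (new)  [load 23/33]
  27 → bin 3 (new)  [load 27/33]
  5 → bin 1  [load 33/33]
  29 → bin 4 (new)  [load 29/33]
  27 → bin 5 (new)  [load 27/33]
  11 → bin 6 (new)  [load 11/33]
  18 → bin 6  [load 29/33]
  31 → bin 7 (new)  [load 31/33]
  22 → bin 8 (new)  [load 22/33]
  12 → bin 9 (new)  [load 12/33]
9 bins opened.

9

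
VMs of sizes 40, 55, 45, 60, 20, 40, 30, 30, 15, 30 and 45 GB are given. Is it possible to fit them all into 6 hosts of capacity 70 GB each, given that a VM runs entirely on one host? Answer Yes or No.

No

Total = 410 GB; ⌈410/70⌉ = 6.
The bound of 6 does not rule out 6, but exhaustive search shows no assignment into 6 hosts of capacity 70 GB exists — the minimum is 7.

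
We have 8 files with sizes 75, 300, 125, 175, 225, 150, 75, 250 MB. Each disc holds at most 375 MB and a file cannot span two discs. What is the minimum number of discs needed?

4

Total = 300 + 250 + 225 + 175 + 150 + 125 + 75 + 75 = 1375 MB.
Lower bound: ⌈1375/375⌉ = 4 discs.
A packing using 4 discs:
  disc 1: 300 + 75 = 375
  disc 2: 250 + 125 = 375
  disc 3: 225 + 150 = 375
  disc 4: 175 + 75 = 250
This matches the lower bound, so 4 is optimal.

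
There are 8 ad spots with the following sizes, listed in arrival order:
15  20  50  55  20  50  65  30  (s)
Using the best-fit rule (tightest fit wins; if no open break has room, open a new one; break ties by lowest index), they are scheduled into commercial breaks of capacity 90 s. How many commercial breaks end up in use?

  15 → break 1 (new)  [load 15/90]
  20 → break 1  [load 35/90]
  50 → break 1  [load 85/90]
  55 → break 2 (new)  [load 55/90]
  20 → break 2  [load 75/90]
  50 → break 3 (new)  [load 50/90]
  65 → break 4 (new)  [load 65/90]
  30 → break 3  [load 80/90]
4 commercial breaks opened.

4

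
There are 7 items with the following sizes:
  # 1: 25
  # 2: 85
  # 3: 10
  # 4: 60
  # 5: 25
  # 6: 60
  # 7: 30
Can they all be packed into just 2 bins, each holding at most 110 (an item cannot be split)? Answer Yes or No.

No

Total = 295; ⌈295/110⌉ = 3.
At least 3 bins are required, but only 2 are allowed.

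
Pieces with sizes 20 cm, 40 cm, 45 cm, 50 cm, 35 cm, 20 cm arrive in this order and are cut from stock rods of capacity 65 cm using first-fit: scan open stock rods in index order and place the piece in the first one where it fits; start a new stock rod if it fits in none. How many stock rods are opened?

4

  20 → stock rod 1 (new)  [load 20/65]
  40 → stock rod 1  [load 60/65]
  45 → stock rod 2 (new)  [load 45/65]
  50 → stock rod 3 (new)  [load 50/65]
  35 → stock rod 4 (new)  [load 35/65]
  20 → stock rod 2  [load 65/65]
4 stock rods opened.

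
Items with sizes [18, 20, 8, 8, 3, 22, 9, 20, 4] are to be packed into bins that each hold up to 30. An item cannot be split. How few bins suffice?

4

Total = 22 + 20 + 20 + 18 + 9 + 8 + 8 + 4 + 3 = 112.
Lower bound: ⌈112/30⌉ = 4 bins.
A packing using 4 bins:
  bin 1: 22 + 8 = 30
  bin 2: 20 + 9 = 29
  bin 3: 20 + 8 = 28
  bin 4: 18 + 4 + 3 = 25
This matches the lower bound, so 4 is optimal.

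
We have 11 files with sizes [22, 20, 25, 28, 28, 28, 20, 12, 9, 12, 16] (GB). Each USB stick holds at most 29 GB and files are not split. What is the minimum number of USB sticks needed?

9

Total = 28 + 28 + 28 + 25 + 22 + 20 + 20 + 16 + 12 + 12 + 9 = 220 GB.
Lower bound: ⌈220/29⌉ = 8 USB sticks.
A packing using 9 USB sticks:
  USB stick 1: 28 = 28
  USB stick 2: 28 = 28
  USB stick 3: 28 = 28
  USB stick 4: 25 = 25
  USB stick 5: 22 = 22
  USB stick 6: 20 + 9 = 29
  USB stick 7: 20 = 20
  USB stick 8: 16 + 12 = 28
  USB stick 9: 12 = 12
No arrangement into 8 USB sticks stays within capacity, so 9 is optimal.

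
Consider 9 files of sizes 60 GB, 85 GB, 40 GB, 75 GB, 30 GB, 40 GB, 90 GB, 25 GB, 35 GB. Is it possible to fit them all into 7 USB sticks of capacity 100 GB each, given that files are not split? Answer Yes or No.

A valid assignment using 6 USB sticks:
  USB stick 1: 90 = 90
  USB stick 2: 85 = 85
  USB stick 3: 75 + 25 = 100
  USB stick 4: 60 + 40 = 100
  USB stick 5: 40 + 35 = 75
  USB stick 6: 30 = 30
That uses only 6 ≤ 7, so 7 USB sticks are enough.

Yes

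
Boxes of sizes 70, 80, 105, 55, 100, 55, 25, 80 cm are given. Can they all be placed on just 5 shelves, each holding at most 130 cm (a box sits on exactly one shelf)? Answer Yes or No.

Total = 570 cm; ⌈570/130⌉ = 5.
The bound of 5 does not rule out 5, but exhaustive search shows no assignment into 5 shelves of capacity 130 cm exists — the minimum is 6.

No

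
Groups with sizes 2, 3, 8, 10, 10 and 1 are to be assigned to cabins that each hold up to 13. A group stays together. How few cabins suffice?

3

Total = 10 + 10 + 8 + 3 + 2 + 1 = 34.
Lower bound: ⌈34/13⌉ = 3 cabins.
A packing using 3 cabins:
  cabin 1: 10 + 3 = 13
  cabin 2: 10 + 2 + 1 = 13
  cabin 3: 8 = 8
This matches the lower bound, so 3 is optimal.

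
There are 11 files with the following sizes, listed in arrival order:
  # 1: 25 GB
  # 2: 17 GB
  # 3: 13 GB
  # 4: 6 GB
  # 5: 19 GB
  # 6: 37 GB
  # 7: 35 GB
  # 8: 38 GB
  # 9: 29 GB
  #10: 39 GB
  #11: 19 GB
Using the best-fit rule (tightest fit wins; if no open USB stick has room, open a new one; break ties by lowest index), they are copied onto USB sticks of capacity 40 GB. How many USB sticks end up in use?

8

  25 → USB stick 1 (new)  [load 25/40]
  17 → USB stick 2 (new)  [load 17/40]
  13 → USB stick 1  [load 38/40]
  6 → USB stick 2  [load 23/40]
  19 → USB stick 3 (new)  [load 19/40]
  37 → USB stick 4 (new)  [load 37/40]
  35 → USB stick 5 (new)  [load 35/40]
  38 → USB stick 6 (new)  [load 38/40]
  29 → USB stick 7 (new)  [load 29/40]
  39 → USB stick 8 (new)  [load 39/40]
  19 → USB stick 3  [load 38/40]
8 USB sticks opened.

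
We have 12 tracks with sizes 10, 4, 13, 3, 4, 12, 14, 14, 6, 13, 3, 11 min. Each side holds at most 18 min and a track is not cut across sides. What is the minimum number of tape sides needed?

7

Total = 14 + 14 + 13 + 13 + 12 + 11 + 10 + 6 + 4 + 4 + 3 + 3 = 107 min.
Lower bound: ⌈107/18⌉ = 6 tape sides.
Also, 7 tracks each exceed 9 min, and no two of those can share a side, so at least 7 tape sides are needed.
A packing using 7 tape sides:
  side 1: 14 + 4 = 18
  side 2: 14 + 4 = 18
  side 3: 13 + 3 = 16
  side 4: 13 + 3 = 16
  side 5: 12 + 6 = 18
  side 6: 11 = 11
  side 7: 10 = 10
This matches the lower bound, so 7 is optimal.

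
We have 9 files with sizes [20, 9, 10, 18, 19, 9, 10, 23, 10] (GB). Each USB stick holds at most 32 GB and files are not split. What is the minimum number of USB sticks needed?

5

Total = 23 + 20 + 19 + 18 + 10 + 10 + 10 + 9 + 9 = 128 GB.
Lower bound: ⌈128/32⌉ = 4 USB sticks.
A packing using 5 USB sticks:
  USB stick 1: 23 + 9 = 32
  USB stick 2: 20 + 10 = 30
  USB stick 3: 19 + 10 = 29
  USB stick 4: 18 + 10 = 28
  USB stick 5: 9 = 9
No arrangement into 4 USB sticks stays within capacity, so 5 is optimal.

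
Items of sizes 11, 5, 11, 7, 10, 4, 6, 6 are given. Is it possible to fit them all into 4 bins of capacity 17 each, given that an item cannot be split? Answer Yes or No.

A valid assignment using 4 bins:
  bin 1: 11 + 6 = 17
  bin 2: 11 + 6 = 17
  bin 3: 10 + 7 = 17
  bin 4: 5 + 4 = 9
Every load is within 17, so 4 bins suffice.

Yes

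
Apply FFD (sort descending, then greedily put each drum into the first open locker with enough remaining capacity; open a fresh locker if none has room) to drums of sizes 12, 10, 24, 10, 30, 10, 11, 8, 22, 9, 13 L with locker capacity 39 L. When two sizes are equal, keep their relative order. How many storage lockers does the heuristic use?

Sorted descending: 30, 24, 22, 13, 12, 11, 10, 10, 10, 9, 8.
  30 → locker 1 (new)  [load 30/39]
  24 → locker 2 (new)  [load 24/39]
  22 → locker 3 (new)  [load 22/39]
  13 → locker 2  [load 37/39]
  12 → locker 3  [load 34/39]
  11 → locker 4 (new)  [load 11/39]
  10 → locker 4  [load 21/39]
  10 → locker 4  [load 31/39]
  10 → locker 5 (new)  [load 10/39]
  9 → locker 1  [load 39/39]
  8 → locker 4  [load 39/39]
5 storage lockers opened.

5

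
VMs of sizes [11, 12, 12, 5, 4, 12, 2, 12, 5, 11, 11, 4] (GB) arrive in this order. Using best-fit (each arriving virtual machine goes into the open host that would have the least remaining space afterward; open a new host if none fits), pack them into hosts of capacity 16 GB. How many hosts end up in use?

7

  11 → host 1 (new)  [load 11/16]
  12 → host 2 (new)  [load 12/16]
  12 → host 3 (new)  [load 12/16]
  5 → host 1  [load 16/16]
  4 → host 2  [load 16/16]
  12 → host 4 (new)  [load 12/16]
  2 → host 3  [load 14/16]
  12 → host 5 (new)  [load 12/16]
  5 → host 6 (new)  [load 5/16]
  11 → host 6  [load 16/16]
  11 → host 7 (new)  [load 11/16]
  4 → host 4  [load 16/16]
7 hosts opened.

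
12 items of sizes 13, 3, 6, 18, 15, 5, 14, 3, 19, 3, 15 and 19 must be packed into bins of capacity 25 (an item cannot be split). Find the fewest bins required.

Total = 19 + 19 + 18 + 15 + 15 + 14 + 13 + 6 + 5 + 3 + 3 + 3 = 133.
Lower bound: ⌈133/25⌉ = 6 bins.
Also, 7 items each exceed 25/2, and no two of those can share a bin, so at least 7 bins are needed.
A packing using 7 bins:
  bin 1: 19 + 6 = 25
  bin 2: 19 + 5 = 24
  bin 3: 18 + 3 + 3 = 24
  bin 4: 15 + 3 = 18
  bin 5: 15 = 15
  bin 6: 14 = 14
  bin 7: 13 = 13
This matches the lower bound, so 7 is optimal.

7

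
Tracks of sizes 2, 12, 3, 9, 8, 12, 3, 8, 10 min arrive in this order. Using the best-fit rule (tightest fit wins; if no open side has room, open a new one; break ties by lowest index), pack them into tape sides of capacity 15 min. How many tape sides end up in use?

6

  2 → side 1 (new)  [load 2/15]
  12 → side 1  [load 14/15]
  3 → side 2 (new)  [load 3/15]
  9 → side 2  [load 12/15]
  8 → side 3 (new)  [load 8/15]
  12 → side 4 (new)  [load 12/15]
  3 → side 2  [load 15/15]
  8 → side 5 (new)  [load 8/15]
  10 → side 6 (new)  [load 10/15]
6 tape sides opened.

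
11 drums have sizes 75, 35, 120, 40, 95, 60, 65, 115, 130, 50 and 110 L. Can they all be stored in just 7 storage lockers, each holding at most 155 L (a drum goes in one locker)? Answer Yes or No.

Yes

A valid assignment using 7 storage lockers:
  locker 1: 130 = 130
  locker 2: 120 + 35 = 155
  locker 3: 115 + 40 = 155
  locker 4: 110 = 110
  locker 5: 95 + 60 = 155
  locker 6: 75 + 65 = 140
  locker 7: 50 = 50
Every load is within 155 L, so 7 storage lockers suffice.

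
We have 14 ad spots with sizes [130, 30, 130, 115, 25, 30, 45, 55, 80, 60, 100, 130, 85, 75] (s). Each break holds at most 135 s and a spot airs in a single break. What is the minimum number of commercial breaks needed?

Total = 130 + 130 + 130 + 115 + 100 + 85 + 80 + 75 + 60 + 55 + 45 + 30 + 30 + 25 = 1090 s.
Lower bound: ⌈1090/135⌉ = 9 commercial breaks.
A packing using 9 commercial breaks:
  break 1: 130 = 130
  break 2: 130 = 130
  break 3: 130 = 130
  break 4: 115 = 115
  break 5: 100 + 30 = 130
  break 6: 85 + 45 = 130
  break 7: 80 + 55 = 135
  break 8: 75 + 60 = 135
  break 9: 30 + 25 = 55
This matches the lower bound, so 9 is optimal.

9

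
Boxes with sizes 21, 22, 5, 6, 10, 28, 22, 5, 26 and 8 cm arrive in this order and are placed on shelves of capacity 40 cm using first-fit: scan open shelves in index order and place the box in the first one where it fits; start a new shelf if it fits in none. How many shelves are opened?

5

  21 → shelf 1 (new)  [load 21/40]
  22 → shelf 2 (new)  [load 22/40]
  5 → shelf 1  [load 26/40]
  6 → shelf 1  [load 32/40]
  10 → shelf 2  [load 32/40]
  28 → shelf 3 (new)  [load 28/40]
  22 → shelf 4 (new)  [load 22/40]
  5 → shelf 1  [load 37/40]
  26 → shelf 5 (new)  [load 26/40]
  8 → shelf 2  [load 40/40]
5 shelves opened.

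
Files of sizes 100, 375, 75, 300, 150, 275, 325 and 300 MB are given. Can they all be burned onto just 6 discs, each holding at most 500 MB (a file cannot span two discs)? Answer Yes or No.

Yes

A valid assignment using 5 discs:
  disc 1: 375 + 100 = 475
  disc 2: 325 + 150 = 475
  disc 3: 300 + 75 = 375
  disc 4: 300 = 300
  disc 5: 275 = 275
That uses only 5 ≤ 6, so 6 discs are enough.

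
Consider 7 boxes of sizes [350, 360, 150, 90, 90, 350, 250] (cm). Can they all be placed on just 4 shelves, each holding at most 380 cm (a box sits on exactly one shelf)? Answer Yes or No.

Total = 1640 cm; ⌈1640/380⌉ = 5.
At least 5 shelves are required, but only 4 are allowed.

No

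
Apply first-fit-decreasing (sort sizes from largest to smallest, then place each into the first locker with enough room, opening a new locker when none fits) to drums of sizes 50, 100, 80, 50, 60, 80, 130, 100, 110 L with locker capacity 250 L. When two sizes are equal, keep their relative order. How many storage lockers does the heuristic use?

4

Sorted descending: 130, 110, 100, 100, 80, 80, 60, 50, 50.
  130 → locker 1 (new)  [load 130/250]
  110 → locker 1  [load 240/250]
  100 → locker 2 (new)  [load 100/250]
  100 → locker 2  [load 200/250]
  80 → locker 3 (new)  [load 80/250]
  80 → locker 3  [load 160/250]
  60 → locker 3  [load 220/250]
  50 → locker 2  [load 250/250]
  50 → locker 4 (new)  [load 50/250]
4 storage lockers opened.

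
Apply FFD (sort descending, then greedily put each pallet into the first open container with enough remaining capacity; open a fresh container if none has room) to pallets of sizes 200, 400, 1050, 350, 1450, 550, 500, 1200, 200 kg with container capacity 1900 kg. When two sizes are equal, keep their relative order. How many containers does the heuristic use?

4

Sorted descending: 1450, 1200, 1050, 550, 500, 400, 350, 200, 200.
  1450 → container 1 (new)  [load 1450/1900]
  1200 → container 2 (new)  [load 1200/1900]
  1050 → container 3 (new)  [load 1050/1900]
  550 → container 2  [load 1750/1900]
  500 → container 3  [load 1550/1900]
  400 → container 1  [load 1850/1900]
  350 → container 3  [load 1900/1900]
  200 → container 4 (new)  [load 200/1900]
  200 → container 4  [load 400/1900]
4 containers opened.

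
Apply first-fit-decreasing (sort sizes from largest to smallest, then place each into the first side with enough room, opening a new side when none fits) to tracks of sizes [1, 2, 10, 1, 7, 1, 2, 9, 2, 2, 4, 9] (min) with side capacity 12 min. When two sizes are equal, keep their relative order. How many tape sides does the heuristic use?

5

Sorted descending: 10, 9, 9, 7, 4, 2, 2, 2, 2, 1, 1, 1.
  10 → side 1 (new)  [load 10/12]
  9 → side 2 (new)  [load 9/12]
  9 → side 3 (new)  [load 9/12]
  7 → side 4 (new)  [load 7/12]
  4 → side 4  [load 11/12]
  2 → side 1  [load 12/12]
  2 → side 2  [load 11/12]
  2 → side 3  [load 11/12]
  2 → side 5 (new)  [load 2/12]
  1 → side 2  [load 12/12]
  1 → side 3  [load 12/12]
  1 → side 4  [load 12/12]
5 tape sides opened.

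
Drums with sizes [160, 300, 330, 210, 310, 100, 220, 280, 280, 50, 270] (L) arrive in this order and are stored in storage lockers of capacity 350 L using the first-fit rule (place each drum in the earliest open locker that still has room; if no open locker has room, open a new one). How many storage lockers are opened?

9

  160 → locker 1 (new)  [load 160/350]
  300 → locker 2 (new)  [load 300/350]
  330 → locker 3 (new)  [load 330/350]
  210 → locker 4 (new)  [load 210/350]
  310 → locker 5 (new)  [load 310/350]
  100 → locker 1  [load 260/350]
  220 → locker 6 (new)  [load 220/350]
  280 → locker 7 (new)  [load 280/350]
  280 → locker 8 (new)  [load 280/350]
  50 → locker 1  [load 310/350]
  270 → locker 9 (new)  [load 270/350]
9 storage lockers opened.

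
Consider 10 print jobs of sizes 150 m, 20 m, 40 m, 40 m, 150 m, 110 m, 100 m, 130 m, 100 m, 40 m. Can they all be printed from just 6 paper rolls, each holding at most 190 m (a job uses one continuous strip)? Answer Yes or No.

Yes

A valid assignment using 6 paper rolls:
  roll 1: 150 + 40 = 190
  roll 2: 150 + 40 = 190
  roll 3: 130 + 40 + 20 = 190
  roll 4: 110 = 110
  roll 5: 100 = 100
  roll 6: 100 = 100
Every load is within 190 m, so 6 paper rolls suffice.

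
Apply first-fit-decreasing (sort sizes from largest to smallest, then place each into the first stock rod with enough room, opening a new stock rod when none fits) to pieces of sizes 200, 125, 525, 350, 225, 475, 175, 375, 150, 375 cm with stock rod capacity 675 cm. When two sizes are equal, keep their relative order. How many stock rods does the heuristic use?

Sorted descending: 525, 475, 375, 375, 350, 225, 200, 175, 150, 125.
  525 → stock rod 1 (new)  [load 525/675]
  475 → stock rod 2 (new)  [load 475/675]
  375 → stock rod 3 (new)  [load 375/675]
  375 → stock rod 4 (new)  [load 375/675]
  350 → stock rod 5 (new)  [load 350/675]
  225 → stock rod 3  [load 600/675]
  200 → stock rod 2  [load 675/675]
  175 → stock rod 4  [load 550/675]
  150 → stock rod 1  [load 675/675]
  125 → stock rod 4  [load 675/675]
5 stock rods opened.

5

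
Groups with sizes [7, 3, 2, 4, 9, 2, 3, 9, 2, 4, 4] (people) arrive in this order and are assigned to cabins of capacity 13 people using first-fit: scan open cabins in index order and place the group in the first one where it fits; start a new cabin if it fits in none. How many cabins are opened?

  7 → cabin 1 (new)  [load 7/13]
  3 → cabin 1  [load 10/13]
  2 → cabin 1  [load 12/13]
  4 → cabin 2 (new)  [load 4/13]
  9 → cabin 2  [load 13/13]
  2 → cabin 3 (new)  [load 2/13]
  3 → cabin 3  [load 5/13]
  9 → cabin 4 (new)  [load 9/13]
  2 → cabin 3  [load 7/13]
  4 → cabin 3  [load 11/13]
  4 → cabin 4  [load 13/13]
4 cabins opened.

4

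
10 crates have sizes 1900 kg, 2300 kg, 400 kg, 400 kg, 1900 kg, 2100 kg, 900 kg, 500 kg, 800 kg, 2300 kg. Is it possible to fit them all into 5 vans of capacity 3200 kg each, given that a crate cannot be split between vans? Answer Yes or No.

Yes

A valid assignment using 5 vans:
  van 1: 2300 + 900 = 3200
  van 2: 2300 + 800 = 3100
  van 3: 2100 + 500 + 400 = 3000
  van 4: 1900 + 400 = 2300
  van 5: 1900 = 1900
Every load is within 3200 kg, so 5 vans suffice.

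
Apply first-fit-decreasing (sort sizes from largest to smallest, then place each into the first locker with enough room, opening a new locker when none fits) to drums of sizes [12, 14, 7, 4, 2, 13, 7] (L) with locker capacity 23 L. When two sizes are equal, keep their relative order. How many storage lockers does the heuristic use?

3

Sorted descending: 14, 13, 12, 7, 7, 4, 2.
  14 → locker 1 (new)  [load 14/23]
  13 → locker 2 (new)  [load 13/23]
  12 → locker 3 (new)  [load 12/23]
  7 → locker 1  [load 21/23]
  7 → locker 2  [load 20/23]
  4 → locker 3  [load 16/23]
  2 → locker 1  [load 23/23]
3 storage lockers opened.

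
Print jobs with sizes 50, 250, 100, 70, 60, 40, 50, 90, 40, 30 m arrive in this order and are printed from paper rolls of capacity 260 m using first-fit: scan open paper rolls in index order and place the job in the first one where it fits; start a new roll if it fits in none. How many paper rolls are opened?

4

  50 → roll 1 (new)  [load 50/260]
  250 → roll 2 (new)  [load 250/260]
  100 → roll 1  [load 150/260]
  70 → roll 1  [load 220/260]
  60 → roll 3 (new)  [load 60/260]
  40 → roll 1  [load 260/260]
  50 → roll 3  [load 110/260]
  90 → roll 3  [load 200/260]
  40 → roll 3  [load 240/260]
  30 → roll 4 (new)  [load 30/260]
4 paper rolls opened.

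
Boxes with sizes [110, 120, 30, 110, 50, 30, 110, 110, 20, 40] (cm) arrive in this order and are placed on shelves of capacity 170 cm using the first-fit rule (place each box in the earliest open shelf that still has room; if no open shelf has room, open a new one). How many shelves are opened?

  110 → shelf 1 (new)  [load 110/170]
  120 → shelf 2 (new)  [load 120/170]
  30 → shelf 1  [load 140/170]
  110 → shelf 3 (new)  [load 110/170]
  50 → shelf 2  [load 170/170]
  30 → shelf 1  [load 170/170]
  110 → shelf 4 (new)  [load 110/170]
  110 → shelf 5 (new)  [load 110/170]
  20 → shelf 3  [load 130/170]
  40 → shelf 3  [load 170/170]
5 shelves opened.

5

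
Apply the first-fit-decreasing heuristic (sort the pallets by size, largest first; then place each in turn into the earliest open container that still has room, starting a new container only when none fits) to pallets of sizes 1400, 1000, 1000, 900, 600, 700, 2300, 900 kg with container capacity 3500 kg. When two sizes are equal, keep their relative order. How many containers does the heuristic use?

3

Sorted descending: 2300, 1400, 1000, 1000, 900, 900, 700, 600.
  2300 → container 1 (new)  [load 2300/3500]
  1400 → container 2 (new)  [load 1400/3500]
  1000 → container 1  [load 3300/3500]
  1000 → container 2  [load 2400/3500]
  900 → container 2  [load 3300/3500]
  900 → container 3 (new)  [load 900/3500]
  700 → container 3  [load 1600/3500]
  600 → container 3  [load 2200/3500]
3 containers opened.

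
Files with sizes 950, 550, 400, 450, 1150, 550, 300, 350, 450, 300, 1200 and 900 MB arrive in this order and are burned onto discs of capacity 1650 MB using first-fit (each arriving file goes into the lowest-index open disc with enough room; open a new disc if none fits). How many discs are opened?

  950 → disc 1 (new)  [load 950/1650]
  550 → disc 1  [load 1500/1650]
  400 → disc 2 (new)  [load 400/1650]
  450 → disc 2  [load 850/1650]
  1150 → disc 3 (new)  [load 1150/1650]
  550 → disc 2  [load 1400/1650]
  300 → disc 3  [load 1450/1650]
  350 → disc 4 (new)  [load 350/1650]
  450 → disc 4  [load 800/1650]
  300 → disc 4  [load 1100/1650]
  1200 → disc 5 (new)  [load 1200/1650]
  900 → disc 6 (new)  [load 900/1650]
6 discs opened.

6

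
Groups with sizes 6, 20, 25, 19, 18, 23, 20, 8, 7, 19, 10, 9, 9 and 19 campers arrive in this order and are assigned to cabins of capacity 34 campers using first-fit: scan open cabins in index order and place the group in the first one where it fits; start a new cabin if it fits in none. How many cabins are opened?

  6 → cabin 1 (new)  [load 6/34]
  20 → cabin 1  [load 26/34]
  25 → cabin 2 (new)  [load 25/34]
  19 → cabin 3 (new)  [load 19/34]
  18 → cabin 4 (new)  [load 18/34]
  23 → cabin 5 (new)  [load 23/34]
  20 → cabin 6 (new)  [load 20/34]
  8 → cabin 1  [load 34/34]
  7 → cabin 2  [load 32/34]
  19 → cabin 7 (new)  [load 19/34]
  10 → cabin 3  [load 29/34]
  9 → cabin 4  [load 27/34]
  9 → cabin 5  [load 32/34]
  19 → cabin 8 (new)  [load 19/34]
8 cabins opened.

8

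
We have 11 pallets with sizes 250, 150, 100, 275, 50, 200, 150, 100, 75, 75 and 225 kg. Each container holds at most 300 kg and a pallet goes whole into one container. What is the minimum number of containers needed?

Total = 275 + 250 + 225 + 200 + 150 + 150 + 100 + 100 + 75 + 75 + 50 = 1650 kg.
Lower bound: ⌈1650/300⌉ = 6 containers.
A packing using 6 containers:
  container 1: 275 = 275
  container 2: 250 + 50 = 300
  container 3: 225 + 75 = 300
  container 4: 200 + 100 = 300
  container 5: 150 + 150 = 300
  container 6: 100 + 75 = 175
This matches the lower bound, so 6 is optimal.

6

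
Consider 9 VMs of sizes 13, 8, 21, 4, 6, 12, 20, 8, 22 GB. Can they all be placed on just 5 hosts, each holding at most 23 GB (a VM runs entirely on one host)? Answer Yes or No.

Total = 114 GB; ⌈114/23⌉ = 5.
The bound of 5 does not rule out 5, but exhaustive search shows no assignment into 5 hosts of capacity 23 GB exists — the minimum is 6.

No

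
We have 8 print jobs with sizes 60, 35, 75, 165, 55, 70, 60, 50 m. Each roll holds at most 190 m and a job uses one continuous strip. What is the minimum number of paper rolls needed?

Total = 165 + 75 + 70 + 60 + 60 + 55 + 50 + 35 = 570 m.
Lower bound: ⌈570/190⌉ = 3 paper rolls.
A packing using 4 paper rolls:
  roll 1: 165 = 165
  roll 2: 75 + 70 + 35 = 180
  roll 3: 60 + 60 + 55 = 175
  roll 4: 50 = 50
No arrangement into 3 paper rolls stays within capacity, so 4 is optimal.

4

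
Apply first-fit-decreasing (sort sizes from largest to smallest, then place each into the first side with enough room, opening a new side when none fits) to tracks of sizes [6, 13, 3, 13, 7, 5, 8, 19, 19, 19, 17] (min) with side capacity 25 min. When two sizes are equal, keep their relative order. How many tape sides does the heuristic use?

6

Sorted descending: 19, 19, 19, 17, 13, 13, 8, 7, 6, 5, 3.
  19 → side 1 (new)  [load 19/25]
  19 → side 2 (new)  [load 19/25]
  19 → side 3 (new)  [load 19/25]
  17 → side 4 (new)  [load 17/25]
  13 → side 5 (new)  [load 13/25]
  13 → side 6 (new)  [load 13/25]
  8 → side 4  [load 25/25]
  7 → side 5  [load 20/25]
  6 → side 1  [load 25/25]
  5 → side 2  [load 24/25]
  3 → side 3  [load 22/25]
6 tape sides opened.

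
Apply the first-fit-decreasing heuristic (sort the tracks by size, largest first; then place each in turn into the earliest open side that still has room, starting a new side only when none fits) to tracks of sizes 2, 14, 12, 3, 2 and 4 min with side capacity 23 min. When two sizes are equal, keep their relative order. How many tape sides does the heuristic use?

2

Sorted descending: 14, 12, 4, 3, 2, 2.
  14 → side 1 (new)  [load 14/23]
  12 → side 2 (new)  [load 12/23]
  4 → side 1  [load 18/23]
  3 → side 1  [load 21/23]
  2 → side 1  [load 23/23]
  2 → side 2  [load 14/23]
2 tape sides opened.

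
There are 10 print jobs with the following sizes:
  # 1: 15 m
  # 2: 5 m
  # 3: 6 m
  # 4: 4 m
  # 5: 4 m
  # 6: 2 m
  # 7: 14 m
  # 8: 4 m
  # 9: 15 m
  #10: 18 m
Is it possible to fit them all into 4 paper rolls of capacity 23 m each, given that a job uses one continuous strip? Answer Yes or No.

A valid assignment using 4 paper rolls:
  roll 1: 18 + 5 = 23
  roll 2: 15 + 6 + 2 = 23
  roll 3: 15 + 4 + 4 = 23
  roll 4: 14 + 4 = 18
Every load is within 23 m, so 4 paper rolls suffice.

Yes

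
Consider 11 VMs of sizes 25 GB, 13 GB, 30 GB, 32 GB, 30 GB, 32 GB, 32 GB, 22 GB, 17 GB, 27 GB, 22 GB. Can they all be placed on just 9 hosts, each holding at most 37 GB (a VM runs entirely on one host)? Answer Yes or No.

No

Total = 282 GB; ⌈282/37⌉ = 8.
9 VMs each exceed half the capacity and cannot share a host, forcing at least 9 hosts.
The bound of 9 does not rule out 9, but exhaustive search shows no assignment into 9 hosts of capacity 37 GB exists — the minimum is 10.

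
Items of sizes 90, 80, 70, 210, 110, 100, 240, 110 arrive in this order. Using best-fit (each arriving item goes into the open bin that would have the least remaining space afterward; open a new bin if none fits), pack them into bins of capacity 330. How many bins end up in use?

  90 → bin 1 (new)  [load 90/330]
  80 → bin 1  [load 170/330]
  70 → bin 1  [load 240/330]
  210 → bin 2 (new)  [load 210/330]
  110 → bin 2  [load 320/330]
  100 → bin 3 (new)  [load 100/330]
  240 → bin 4 (new)  [load 240/330]
  110 → bin 3  [load 210/330]
4 bins opened.

4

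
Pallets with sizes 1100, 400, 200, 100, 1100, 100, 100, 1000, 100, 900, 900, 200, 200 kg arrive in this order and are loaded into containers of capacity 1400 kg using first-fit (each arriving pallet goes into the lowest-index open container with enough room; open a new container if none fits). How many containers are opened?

  1100 → container 1 (new)  [load 1100/1400]
  400 → container 2 (new)  [load 400/1400]
  200 → container 1  [load 1300/1400]
  100 → container 1  [load 1400/1400]
  1100 → container 3 (new)  [load 1100/1400]
  100 → container 2  [load 500/1400]
  100 → container 2  [load 600/1400]
  1000 → container 4 (new)  [load 1000/1400]
  100 → container 2  [load 700/1400]
  900 → container 5 (new)  [load 900/1400]
  900 → container 6 (new)  [load 900/1400]
  200 → container 2  [load 900/1400]
  200 → container 2  [load 1100/1400]
6 containers opened.

6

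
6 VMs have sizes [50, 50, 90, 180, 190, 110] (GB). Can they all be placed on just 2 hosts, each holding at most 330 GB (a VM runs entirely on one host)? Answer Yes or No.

Total = 670 GB; ⌈670/330⌉ = 3.
At least 3 hosts are required, but only 2 are allowed.

No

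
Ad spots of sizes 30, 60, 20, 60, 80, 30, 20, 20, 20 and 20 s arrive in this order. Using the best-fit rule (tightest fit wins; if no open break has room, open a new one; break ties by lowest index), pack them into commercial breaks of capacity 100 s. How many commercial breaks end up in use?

  30 → break 1 (new)  [load 30/100]
  60 → break 1  [load 90/100]
  20 → break 2 (new)  [load 20/100]
  60 → break 2  [load 80/100]
  80 → break 3 (new)  [load 80/100]
  30 → break 4 (new)  [load 30/100]
  20 → break 2  [load 100/100]
  20 → break 3  [load 100/100]
  20 → break 4  [load 50/100]
  20 → break 4  [load 70/100]
4 commercial breaks opened.

4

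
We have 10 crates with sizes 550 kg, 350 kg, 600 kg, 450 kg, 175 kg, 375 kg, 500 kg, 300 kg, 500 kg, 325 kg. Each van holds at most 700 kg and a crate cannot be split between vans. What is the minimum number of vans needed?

Total = 600 + 550 + 500 + 500 + 450 + 375 + 350 + 325 + 300 + 175 = 4125 kg.
Lower bound: ⌈4125/700⌉ = 6 vans.
A packing using 7 vans:
  van 1: 600 = 600
  van 2: 550 = 550
  van 3: 500 + 175 = 675
  van 4: 500 = 500
  van 5: 450 = 450
  van 6: 375 + 325 = 700
  van 7: 350 + 300 = 650
No arrangement into 6 vans stays within capacity, so 7 is optimal.

7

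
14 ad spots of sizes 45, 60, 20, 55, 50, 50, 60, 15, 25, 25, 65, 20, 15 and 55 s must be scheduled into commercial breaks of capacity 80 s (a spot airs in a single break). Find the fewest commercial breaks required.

8

Total = 65 + 60 + 60 + 55 + 55 + 50 + 50 + 45 + 25 + 25 + 20 + 20 + 15 + 15 = 560 s.
Lower bound: ⌈560/80⌉ = 7 commercial breaks.
Also, 8 ad spots each exceed 40 s, and no two of those can share a break, so at least 8 commercial breaks are needed.
A packing using 8 commercial breaks:
  break 1: 65 + 15 = 80
  break 2: 60 + 20 = 80
  break 3: 60 + 20 = 80
  break 4: 55 + 25 = 80
  break 5: 55 + 25 = 80
  break 6: 50 + 15 = 65
  break 7: 50 = 50
  break 8: 45 = 45
This matches the lower bound, so 8 is optimal.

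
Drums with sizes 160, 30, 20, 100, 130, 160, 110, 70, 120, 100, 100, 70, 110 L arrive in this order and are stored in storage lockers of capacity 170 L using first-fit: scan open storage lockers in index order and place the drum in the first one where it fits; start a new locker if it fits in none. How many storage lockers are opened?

9

  160 → locker 1 (new)  [load 160/170]
  30 → locker 2 (new)  [load 30/170]
  20 → locker 2  [load 50/170]
  100 → locker 2  [load 150/170]
  130 → locker 3 (new)  [load 130/170]
  160 → locker 4 (new)  [load 160/170]
  110 → locker 5 (new)  [load 110/170]
  70 → locker 6 (new)  [load 70/170]
  120 → locker 7 (new)  [load 120/170]
  100 → locker 6  [load 170/170]
  100 → locker 8 (new)  [load 100/170]
  70 → locker 8  [load 170/170]
  110 → locker 9 (new)  [load 110/170]
9 storage lockers opened.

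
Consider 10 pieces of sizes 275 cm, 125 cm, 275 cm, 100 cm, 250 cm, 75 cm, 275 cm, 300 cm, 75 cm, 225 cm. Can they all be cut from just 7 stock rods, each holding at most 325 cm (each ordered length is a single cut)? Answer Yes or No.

A valid assignment using 7 stock rods:
  stock rod 1: 300 = 300
  stock rod 2: 275 = 275
  stock rod 3: 275 = 275
  stock rod 4: 275 = 275
  stock rod 5: 250 + 75 = 325
  stock rod 6: 225 + 100 = 325
  stock rod 7: 125 + 75 = 200
Every load is within 325 cm, so 7 stock rods suffice.

Yes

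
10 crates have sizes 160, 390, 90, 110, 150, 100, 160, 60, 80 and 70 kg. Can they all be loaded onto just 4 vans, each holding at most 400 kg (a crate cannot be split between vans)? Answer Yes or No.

Yes

A valid assignment using 4 vans:
  van 1: 390 = 390
  van 2: 160 + 160 + 80 = 400
  van 3: 150 + 110 + 100 = 360
  van 4: 90 + 70 + 60 = 220
Every load is within 400 kg, so 4 vans suffice.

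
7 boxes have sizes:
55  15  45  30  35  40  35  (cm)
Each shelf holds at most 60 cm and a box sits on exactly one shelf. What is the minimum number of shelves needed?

6

Total = 55 + 45 + 40 + 35 + 35 + 30 + 15 = 255 cm.
Lower bound: ⌈255/60⌉ = 5 shelves.
A packing using 6 shelves:
  shelf 1: 55 = 55
  shelf 2: 45 + 15 = 60
  shelf 3: 40 = 40
  shelf 4: 35 = 35
  shelf 5: 35 = 35
  shelf 6: 30 = 30
No arrangement into 5 shelves stays within capacity, so 6 is optimal.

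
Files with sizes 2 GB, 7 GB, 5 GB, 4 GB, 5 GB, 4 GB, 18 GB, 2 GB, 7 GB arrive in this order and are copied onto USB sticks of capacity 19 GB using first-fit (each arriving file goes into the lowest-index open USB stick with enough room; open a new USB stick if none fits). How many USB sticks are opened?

  2 → USB stick 1 (new)  [load 2/19]
  7 → USB stick 1  [load 9/19]
  5 → USB stick 1  [load 14/19]
  4 → USB stick 1  [load 18/19]
  5 → USB stick 2 (new)  [load 5/19]
  4 → USB stick 2  [load 9/19]
  18 → USB stick 3 (new)  [load 18/19]
  2 → USB stick 2  [load 11/19]
  7 → USB stick 2  [load 18/19]
3 USB sticks opened.

3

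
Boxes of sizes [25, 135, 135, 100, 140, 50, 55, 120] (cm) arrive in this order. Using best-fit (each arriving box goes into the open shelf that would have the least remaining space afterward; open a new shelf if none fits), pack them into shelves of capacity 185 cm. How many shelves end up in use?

  25 → shelf 1 (new)  [load 25/185]
  135 → shelf 1  [load 160/185]
  135 → shelf 2 (new)  [load 135/185]
  100 → shelf 3 (new)  [load 100/185]
  140 → shelf 4 (new)  [load 140/185]
  50 → shelf 2  [load 185/185]
  55 → shelf 3  [load 155/185]
  120 → shelf 5 (new)  [load 120/185]
5 shelves opened.

5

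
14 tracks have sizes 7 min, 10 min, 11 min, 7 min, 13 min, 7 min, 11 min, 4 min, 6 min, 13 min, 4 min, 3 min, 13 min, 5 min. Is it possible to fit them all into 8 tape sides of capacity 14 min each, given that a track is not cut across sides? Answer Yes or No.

Total = 114 min; ⌈114/14⌉ = 9.
At least 9 tape sides are required, but only 8 are allowed.

No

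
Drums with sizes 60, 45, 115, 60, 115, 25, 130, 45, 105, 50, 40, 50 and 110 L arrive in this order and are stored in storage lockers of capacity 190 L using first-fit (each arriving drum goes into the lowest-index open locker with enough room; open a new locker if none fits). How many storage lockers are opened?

6

  60 → locker 1 (new)  [load 60/190]
  45 → locker 1  [load 105/190]
  115 → locker 2 (new)  [load 115/190]
  60 → locker 1  [load 165/190]
  115 → locker 3 (new)  [load 115/190]
  25 → locker 1  [load 190/190]
  130 → locker 4 (new)  [load 130/190]
  45 → locker 2  [load 160/190]
  105 → locker 5 (new)  [load 105/190]
  50 → locker 3  [load 165/190]
  40 → locker 4  [load 170/190]
  50 → locker 5  [load 155/190]
  110 → locker 6 (new)  [load 110/190]
6 storage lockers opened.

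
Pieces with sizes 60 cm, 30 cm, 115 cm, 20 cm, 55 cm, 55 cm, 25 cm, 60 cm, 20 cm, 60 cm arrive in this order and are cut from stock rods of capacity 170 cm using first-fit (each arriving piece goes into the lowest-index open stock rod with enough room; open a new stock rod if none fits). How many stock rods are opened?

3

  60 → stock rod 1 (new)  [load 60/170]
  30 → stock rod 1  [load 90/170]
  115 → stock rod 2 (new)  [load 115/170]
  20 → stock rod 1  [load 110/170]
  55 → stock rod 1  [load 165/170]
  55 → stock rod 2  [load 170/170]
  25 → stock rod 3 (new)  [load 25/170]
  60 → stock rod 3  [load 85/170]
  20 → stock rod 3  [load 105/170]
  60 → stock rod 3  [load 165/170]
3 stock rods opened.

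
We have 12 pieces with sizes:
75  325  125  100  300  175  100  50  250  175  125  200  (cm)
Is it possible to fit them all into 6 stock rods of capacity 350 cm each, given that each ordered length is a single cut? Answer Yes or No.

Yes

A valid assignment using 6 stock rods:
  stock rod 1: 325 = 325
  stock rod 2: 300 + 50 = 350
  stock rod 3: 250 + 100 = 350
  stock rod 4: 200 + 125 = 325
  stock rod 5: 175 + 175 = 350
  stock rod 6: 125 + 100 + 75 = 300
Every load is within 350 cm, so 6 stock rods suffice.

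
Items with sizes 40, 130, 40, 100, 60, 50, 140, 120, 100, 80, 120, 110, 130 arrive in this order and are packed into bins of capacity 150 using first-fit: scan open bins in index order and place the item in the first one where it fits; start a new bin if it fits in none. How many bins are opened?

10

  40 → bin 1 (new)  [load 40/150]
  130 → bin 2 (new)  [load 130/150]
  40 → bin 1  [load 80/150]
  100 → bin 3 (new)  [load 100/150]
  60 → bin 1  [load 140/150]
  50 → bin 3  [load 150/150]
  140 → bin 4 (new)  [load 140/150]
  120 → bin 5 (new)  [load 120/150]
  100 → bin 6 (new)  [load 100/150]
  80 → bin 7 (new)  [load 80/150]
  120 → bin 8 (new)  [load 120/150]
  110 → bin 9 (new)  [load 110/150]
  130 → bin 10 (new)  [load 130/150]
10 bins opened.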